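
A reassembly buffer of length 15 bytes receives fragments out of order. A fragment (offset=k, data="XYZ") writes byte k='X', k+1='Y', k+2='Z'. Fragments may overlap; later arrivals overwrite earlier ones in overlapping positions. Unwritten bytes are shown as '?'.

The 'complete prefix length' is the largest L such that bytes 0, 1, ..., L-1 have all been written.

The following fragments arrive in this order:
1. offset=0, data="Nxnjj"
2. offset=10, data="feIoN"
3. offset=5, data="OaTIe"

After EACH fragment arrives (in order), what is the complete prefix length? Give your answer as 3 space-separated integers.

Fragment 1: offset=0 data="Nxnjj" -> buffer=Nxnjj?????????? -> prefix_len=5
Fragment 2: offset=10 data="feIoN" -> buffer=Nxnjj?????feIoN -> prefix_len=5
Fragment 3: offset=5 data="OaTIe" -> buffer=NxnjjOaTIefeIoN -> prefix_len=15

Answer: 5 5 15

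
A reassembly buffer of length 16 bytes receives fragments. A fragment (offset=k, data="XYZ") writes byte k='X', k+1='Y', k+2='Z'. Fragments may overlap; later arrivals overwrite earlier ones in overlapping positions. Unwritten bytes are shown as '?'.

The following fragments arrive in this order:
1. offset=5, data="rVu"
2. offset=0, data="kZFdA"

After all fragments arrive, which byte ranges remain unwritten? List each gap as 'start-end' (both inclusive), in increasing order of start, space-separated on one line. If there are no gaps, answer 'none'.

Fragment 1: offset=5 len=3
Fragment 2: offset=0 len=5
Gaps: 8-15

Answer: 8-15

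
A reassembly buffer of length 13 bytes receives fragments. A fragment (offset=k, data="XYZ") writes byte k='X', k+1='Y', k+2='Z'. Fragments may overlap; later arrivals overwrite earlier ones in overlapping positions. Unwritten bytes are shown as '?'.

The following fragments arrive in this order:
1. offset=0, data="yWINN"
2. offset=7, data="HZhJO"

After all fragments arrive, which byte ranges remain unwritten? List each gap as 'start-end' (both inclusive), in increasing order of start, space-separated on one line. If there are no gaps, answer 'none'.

Fragment 1: offset=0 len=5
Fragment 2: offset=7 len=5
Gaps: 5-6 12-12

Answer: 5-6 12-12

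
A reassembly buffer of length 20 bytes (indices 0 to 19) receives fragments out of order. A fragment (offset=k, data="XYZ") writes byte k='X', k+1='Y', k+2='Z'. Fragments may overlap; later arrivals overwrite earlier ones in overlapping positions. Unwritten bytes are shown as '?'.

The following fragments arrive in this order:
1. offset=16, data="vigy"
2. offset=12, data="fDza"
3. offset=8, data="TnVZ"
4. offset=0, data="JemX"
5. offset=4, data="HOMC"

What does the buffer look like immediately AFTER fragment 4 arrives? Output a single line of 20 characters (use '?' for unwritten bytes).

Answer: JemX????TnVZfDzavigy

Derivation:
Fragment 1: offset=16 data="vigy" -> buffer=????????????????vigy
Fragment 2: offset=12 data="fDza" -> buffer=????????????fDzavigy
Fragment 3: offset=8 data="TnVZ" -> buffer=????????TnVZfDzavigy
Fragment 4: offset=0 data="JemX" -> buffer=JemX????TnVZfDzavigy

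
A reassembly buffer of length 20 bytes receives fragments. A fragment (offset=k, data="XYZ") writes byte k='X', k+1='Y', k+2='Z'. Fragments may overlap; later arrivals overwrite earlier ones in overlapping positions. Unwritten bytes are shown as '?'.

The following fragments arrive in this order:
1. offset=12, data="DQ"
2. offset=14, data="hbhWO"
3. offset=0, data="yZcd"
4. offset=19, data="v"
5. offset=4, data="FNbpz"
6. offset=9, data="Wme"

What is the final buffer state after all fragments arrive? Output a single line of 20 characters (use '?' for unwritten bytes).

Fragment 1: offset=12 data="DQ" -> buffer=????????????DQ??????
Fragment 2: offset=14 data="hbhWO" -> buffer=????????????DQhbhWO?
Fragment 3: offset=0 data="yZcd" -> buffer=yZcd????????DQhbhWO?
Fragment 4: offset=19 data="v" -> buffer=yZcd????????DQhbhWOv
Fragment 5: offset=4 data="FNbpz" -> buffer=yZcdFNbpz???DQhbhWOv
Fragment 6: offset=9 data="Wme" -> buffer=yZcdFNbpzWmeDQhbhWOv

Answer: yZcdFNbpzWmeDQhbhWOv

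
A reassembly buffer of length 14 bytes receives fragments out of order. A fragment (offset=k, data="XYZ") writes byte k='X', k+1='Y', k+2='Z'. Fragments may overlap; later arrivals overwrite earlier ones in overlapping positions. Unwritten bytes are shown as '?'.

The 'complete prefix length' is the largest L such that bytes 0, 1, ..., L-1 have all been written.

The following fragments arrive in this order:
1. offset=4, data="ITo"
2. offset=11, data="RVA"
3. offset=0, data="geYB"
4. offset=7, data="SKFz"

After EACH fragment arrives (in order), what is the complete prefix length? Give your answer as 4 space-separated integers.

Answer: 0 0 7 14

Derivation:
Fragment 1: offset=4 data="ITo" -> buffer=????ITo??????? -> prefix_len=0
Fragment 2: offset=11 data="RVA" -> buffer=????ITo????RVA -> prefix_len=0
Fragment 3: offset=0 data="geYB" -> buffer=geYBITo????RVA -> prefix_len=7
Fragment 4: offset=7 data="SKFz" -> buffer=geYBIToSKFzRVA -> prefix_len=14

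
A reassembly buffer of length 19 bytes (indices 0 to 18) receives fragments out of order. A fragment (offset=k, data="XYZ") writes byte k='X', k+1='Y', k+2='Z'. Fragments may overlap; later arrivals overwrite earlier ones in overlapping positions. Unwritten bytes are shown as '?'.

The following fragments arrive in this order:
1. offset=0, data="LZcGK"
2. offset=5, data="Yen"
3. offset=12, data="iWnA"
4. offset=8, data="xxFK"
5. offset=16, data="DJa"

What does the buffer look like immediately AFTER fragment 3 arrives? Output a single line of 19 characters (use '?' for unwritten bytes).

Answer: LZcGKYen????iWnA???

Derivation:
Fragment 1: offset=0 data="LZcGK" -> buffer=LZcGK??????????????
Fragment 2: offset=5 data="Yen" -> buffer=LZcGKYen???????????
Fragment 3: offset=12 data="iWnA" -> buffer=LZcGKYen????iWnA???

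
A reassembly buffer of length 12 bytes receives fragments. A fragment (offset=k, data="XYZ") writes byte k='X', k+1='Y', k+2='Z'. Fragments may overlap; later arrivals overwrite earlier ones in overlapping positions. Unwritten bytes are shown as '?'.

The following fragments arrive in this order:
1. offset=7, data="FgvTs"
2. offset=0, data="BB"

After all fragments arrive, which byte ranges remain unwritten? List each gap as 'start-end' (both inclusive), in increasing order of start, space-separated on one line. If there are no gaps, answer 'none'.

Answer: 2-6

Derivation:
Fragment 1: offset=7 len=5
Fragment 2: offset=0 len=2
Gaps: 2-6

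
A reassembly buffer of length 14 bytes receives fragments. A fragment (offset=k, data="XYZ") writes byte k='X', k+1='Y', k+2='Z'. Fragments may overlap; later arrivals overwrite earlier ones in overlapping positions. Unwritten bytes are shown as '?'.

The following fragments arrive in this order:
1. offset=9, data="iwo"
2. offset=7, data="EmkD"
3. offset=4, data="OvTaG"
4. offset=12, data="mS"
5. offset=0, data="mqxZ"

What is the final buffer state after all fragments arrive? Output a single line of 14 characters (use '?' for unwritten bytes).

Answer: mqxZOvTaGkDomS

Derivation:
Fragment 1: offset=9 data="iwo" -> buffer=?????????iwo??
Fragment 2: offset=7 data="EmkD" -> buffer=???????EmkDo??
Fragment 3: offset=4 data="OvTaG" -> buffer=????OvTaGkDo??
Fragment 4: offset=12 data="mS" -> buffer=????OvTaGkDomS
Fragment 5: offset=0 data="mqxZ" -> buffer=mqxZOvTaGkDomS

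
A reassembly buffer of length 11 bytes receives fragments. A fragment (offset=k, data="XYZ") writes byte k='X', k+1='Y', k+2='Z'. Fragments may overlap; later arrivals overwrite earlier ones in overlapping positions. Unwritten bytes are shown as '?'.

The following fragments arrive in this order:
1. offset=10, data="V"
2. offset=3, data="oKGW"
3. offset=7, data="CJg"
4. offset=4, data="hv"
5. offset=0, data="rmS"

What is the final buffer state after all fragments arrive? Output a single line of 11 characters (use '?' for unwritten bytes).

Fragment 1: offset=10 data="V" -> buffer=??????????V
Fragment 2: offset=3 data="oKGW" -> buffer=???oKGW???V
Fragment 3: offset=7 data="CJg" -> buffer=???oKGWCJgV
Fragment 4: offset=4 data="hv" -> buffer=???ohvWCJgV
Fragment 5: offset=0 data="rmS" -> buffer=rmSohvWCJgV

Answer: rmSohvWCJgV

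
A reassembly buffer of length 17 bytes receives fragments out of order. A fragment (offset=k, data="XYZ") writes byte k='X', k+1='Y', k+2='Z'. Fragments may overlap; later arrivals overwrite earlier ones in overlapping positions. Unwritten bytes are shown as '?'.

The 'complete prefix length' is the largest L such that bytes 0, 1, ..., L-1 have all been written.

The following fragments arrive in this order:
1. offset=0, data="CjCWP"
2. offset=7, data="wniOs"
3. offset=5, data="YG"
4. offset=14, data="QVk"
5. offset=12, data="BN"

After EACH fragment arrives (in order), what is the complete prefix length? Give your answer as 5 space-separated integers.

Fragment 1: offset=0 data="CjCWP" -> buffer=CjCWP???????????? -> prefix_len=5
Fragment 2: offset=7 data="wniOs" -> buffer=CjCWP??wniOs????? -> prefix_len=5
Fragment 3: offset=5 data="YG" -> buffer=CjCWPYGwniOs????? -> prefix_len=12
Fragment 4: offset=14 data="QVk" -> buffer=CjCWPYGwniOs??QVk -> prefix_len=12
Fragment 5: offset=12 data="BN" -> buffer=CjCWPYGwniOsBNQVk -> prefix_len=17

Answer: 5 5 12 12 17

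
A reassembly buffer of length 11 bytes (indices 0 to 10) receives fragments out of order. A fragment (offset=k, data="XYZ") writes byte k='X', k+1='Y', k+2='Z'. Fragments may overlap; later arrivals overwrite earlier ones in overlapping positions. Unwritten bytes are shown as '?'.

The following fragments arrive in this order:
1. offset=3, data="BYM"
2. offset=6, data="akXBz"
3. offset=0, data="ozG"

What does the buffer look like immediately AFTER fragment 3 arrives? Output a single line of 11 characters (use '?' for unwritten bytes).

Answer: ozGBYMakXBz

Derivation:
Fragment 1: offset=3 data="BYM" -> buffer=???BYM?????
Fragment 2: offset=6 data="akXBz" -> buffer=???BYMakXBz
Fragment 3: offset=0 data="ozG" -> buffer=ozGBYMakXBz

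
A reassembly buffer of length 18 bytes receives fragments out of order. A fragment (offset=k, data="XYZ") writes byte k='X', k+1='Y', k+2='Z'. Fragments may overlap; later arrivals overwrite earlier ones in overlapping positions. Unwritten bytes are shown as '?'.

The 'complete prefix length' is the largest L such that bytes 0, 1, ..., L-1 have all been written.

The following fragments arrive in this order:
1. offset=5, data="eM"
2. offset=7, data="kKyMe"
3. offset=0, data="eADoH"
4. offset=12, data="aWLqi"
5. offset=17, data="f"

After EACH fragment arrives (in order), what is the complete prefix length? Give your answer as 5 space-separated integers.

Answer: 0 0 12 17 18

Derivation:
Fragment 1: offset=5 data="eM" -> buffer=?????eM??????????? -> prefix_len=0
Fragment 2: offset=7 data="kKyMe" -> buffer=?????eMkKyMe?????? -> prefix_len=0
Fragment 3: offset=0 data="eADoH" -> buffer=eADoHeMkKyMe?????? -> prefix_len=12
Fragment 4: offset=12 data="aWLqi" -> buffer=eADoHeMkKyMeaWLqi? -> prefix_len=17
Fragment 5: offset=17 data="f" -> buffer=eADoHeMkKyMeaWLqif -> prefix_len=18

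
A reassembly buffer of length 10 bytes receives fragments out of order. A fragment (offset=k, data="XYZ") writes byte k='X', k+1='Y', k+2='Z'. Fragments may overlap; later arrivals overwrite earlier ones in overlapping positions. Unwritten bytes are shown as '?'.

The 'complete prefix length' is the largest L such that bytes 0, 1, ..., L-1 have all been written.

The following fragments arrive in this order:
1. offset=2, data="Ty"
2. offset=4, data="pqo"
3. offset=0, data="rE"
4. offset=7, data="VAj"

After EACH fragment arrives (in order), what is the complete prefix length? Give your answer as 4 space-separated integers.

Fragment 1: offset=2 data="Ty" -> buffer=??Ty?????? -> prefix_len=0
Fragment 2: offset=4 data="pqo" -> buffer=??Typqo??? -> prefix_len=0
Fragment 3: offset=0 data="rE" -> buffer=rETypqo??? -> prefix_len=7
Fragment 4: offset=7 data="VAj" -> buffer=rETypqoVAj -> prefix_len=10

Answer: 0 0 7 10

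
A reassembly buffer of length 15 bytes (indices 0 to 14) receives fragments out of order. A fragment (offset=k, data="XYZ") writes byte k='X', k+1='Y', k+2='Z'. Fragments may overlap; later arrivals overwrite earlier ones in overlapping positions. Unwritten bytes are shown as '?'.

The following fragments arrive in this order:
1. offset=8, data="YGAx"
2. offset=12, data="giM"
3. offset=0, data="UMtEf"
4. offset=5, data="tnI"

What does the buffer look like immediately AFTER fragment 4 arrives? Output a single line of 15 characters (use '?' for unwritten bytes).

Fragment 1: offset=8 data="YGAx" -> buffer=????????YGAx???
Fragment 2: offset=12 data="giM" -> buffer=????????YGAxgiM
Fragment 3: offset=0 data="UMtEf" -> buffer=UMtEf???YGAxgiM
Fragment 4: offset=5 data="tnI" -> buffer=UMtEftnIYGAxgiM

Answer: UMtEftnIYGAxgiM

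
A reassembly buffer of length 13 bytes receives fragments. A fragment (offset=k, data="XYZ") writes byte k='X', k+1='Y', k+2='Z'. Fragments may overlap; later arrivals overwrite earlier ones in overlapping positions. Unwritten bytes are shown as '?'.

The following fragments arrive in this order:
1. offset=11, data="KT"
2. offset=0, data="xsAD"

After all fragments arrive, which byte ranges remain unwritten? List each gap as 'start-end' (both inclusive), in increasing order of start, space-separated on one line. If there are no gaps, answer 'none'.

Answer: 4-10

Derivation:
Fragment 1: offset=11 len=2
Fragment 2: offset=0 len=4
Gaps: 4-10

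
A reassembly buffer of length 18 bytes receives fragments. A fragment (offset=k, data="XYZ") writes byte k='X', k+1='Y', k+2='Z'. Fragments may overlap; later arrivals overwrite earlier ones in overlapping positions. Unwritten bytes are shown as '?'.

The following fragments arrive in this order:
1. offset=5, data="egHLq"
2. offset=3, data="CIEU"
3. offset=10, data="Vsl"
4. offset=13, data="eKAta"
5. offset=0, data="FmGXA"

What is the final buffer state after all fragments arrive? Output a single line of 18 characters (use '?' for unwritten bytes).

Answer: FmGXAEUHLqVsleKAta

Derivation:
Fragment 1: offset=5 data="egHLq" -> buffer=?????egHLq????????
Fragment 2: offset=3 data="CIEU" -> buffer=???CIEUHLq????????
Fragment 3: offset=10 data="Vsl" -> buffer=???CIEUHLqVsl?????
Fragment 4: offset=13 data="eKAta" -> buffer=???CIEUHLqVsleKAta
Fragment 5: offset=0 data="FmGXA" -> buffer=FmGXAEUHLqVsleKAta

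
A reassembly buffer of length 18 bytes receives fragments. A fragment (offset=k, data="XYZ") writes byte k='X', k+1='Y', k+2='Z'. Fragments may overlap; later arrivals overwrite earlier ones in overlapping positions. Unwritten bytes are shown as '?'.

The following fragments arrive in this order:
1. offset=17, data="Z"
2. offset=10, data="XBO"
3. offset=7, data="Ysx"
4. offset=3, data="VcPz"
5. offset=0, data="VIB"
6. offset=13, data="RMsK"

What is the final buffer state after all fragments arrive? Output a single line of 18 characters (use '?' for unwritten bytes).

Answer: VIBVcPzYsxXBORMsKZ

Derivation:
Fragment 1: offset=17 data="Z" -> buffer=?????????????????Z
Fragment 2: offset=10 data="XBO" -> buffer=??????????XBO????Z
Fragment 3: offset=7 data="Ysx" -> buffer=???????YsxXBO????Z
Fragment 4: offset=3 data="VcPz" -> buffer=???VcPzYsxXBO????Z
Fragment 5: offset=0 data="VIB" -> buffer=VIBVcPzYsxXBO????Z
Fragment 6: offset=13 data="RMsK" -> buffer=VIBVcPzYsxXBORMsKZ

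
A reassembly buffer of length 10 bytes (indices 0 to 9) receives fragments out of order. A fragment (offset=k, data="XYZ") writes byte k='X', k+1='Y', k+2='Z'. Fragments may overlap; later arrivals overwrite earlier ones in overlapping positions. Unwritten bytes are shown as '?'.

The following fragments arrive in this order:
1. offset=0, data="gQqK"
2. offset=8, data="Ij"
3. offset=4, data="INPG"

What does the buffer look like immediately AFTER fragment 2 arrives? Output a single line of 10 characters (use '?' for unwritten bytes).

Fragment 1: offset=0 data="gQqK" -> buffer=gQqK??????
Fragment 2: offset=8 data="Ij" -> buffer=gQqK????Ij

Answer: gQqK????Ij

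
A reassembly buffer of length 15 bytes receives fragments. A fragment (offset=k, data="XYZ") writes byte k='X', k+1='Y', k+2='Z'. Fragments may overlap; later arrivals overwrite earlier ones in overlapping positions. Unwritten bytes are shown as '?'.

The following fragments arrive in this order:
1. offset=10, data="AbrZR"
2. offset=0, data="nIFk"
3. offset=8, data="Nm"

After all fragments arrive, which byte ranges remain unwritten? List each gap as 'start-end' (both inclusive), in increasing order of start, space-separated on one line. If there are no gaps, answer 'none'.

Answer: 4-7

Derivation:
Fragment 1: offset=10 len=5
Fragment 2: offset=0 len=4
Fragment 3: offset=8 len=2
Gaps: 4-7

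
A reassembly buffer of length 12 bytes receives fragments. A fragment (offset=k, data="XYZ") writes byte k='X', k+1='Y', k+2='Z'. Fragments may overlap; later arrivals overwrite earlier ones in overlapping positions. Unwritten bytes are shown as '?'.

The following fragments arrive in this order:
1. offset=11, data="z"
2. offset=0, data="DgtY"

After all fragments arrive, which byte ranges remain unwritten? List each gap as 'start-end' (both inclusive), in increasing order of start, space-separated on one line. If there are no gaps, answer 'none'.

Answer: 4-10

Derivation:
Fragment 1: offset=11 len=1
Fragment 2: offset=0 len=4
Gaps: 4-10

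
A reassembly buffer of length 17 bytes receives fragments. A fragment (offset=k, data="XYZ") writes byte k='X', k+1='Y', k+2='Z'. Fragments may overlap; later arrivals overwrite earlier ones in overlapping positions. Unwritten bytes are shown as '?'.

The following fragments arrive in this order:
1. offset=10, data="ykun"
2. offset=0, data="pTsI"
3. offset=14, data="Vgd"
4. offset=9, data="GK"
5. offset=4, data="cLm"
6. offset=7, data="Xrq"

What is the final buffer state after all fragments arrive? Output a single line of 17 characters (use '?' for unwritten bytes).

Answer: pTsIcLmXrqKkunVgd

Derivation:
Fragment 1: offset=10 data="ykun" -> buffer=??????????ykun???
Fragment 2: offset=0 data="pTsI" -> buffer=pTsI??????ykun???
Fragment 3: offset=14 data="Vgd" -> buffer=pTsI??????ykunVgd
Fragment 4: offset=9 data="GK" -> buffer=pTsI?????GKkunVgd
Fragment 5: offset=4 data="cLm" -> buffer=pTsIcLm??GKkunVgd
Fragment 6: offset=7 data="Xrq" -> buffer=pTsIcLmXrqKkunVgd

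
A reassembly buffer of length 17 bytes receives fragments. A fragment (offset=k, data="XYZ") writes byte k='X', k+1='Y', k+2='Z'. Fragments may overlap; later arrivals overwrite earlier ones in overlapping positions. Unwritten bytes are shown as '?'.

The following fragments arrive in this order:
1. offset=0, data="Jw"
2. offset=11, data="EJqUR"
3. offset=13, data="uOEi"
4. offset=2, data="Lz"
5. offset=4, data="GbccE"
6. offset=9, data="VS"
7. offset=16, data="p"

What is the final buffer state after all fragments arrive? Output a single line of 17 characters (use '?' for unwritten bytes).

Fragment 1: offset=0 data="Jw" -> buffer=Jw???????????????
Fragment 2: offset=11 data="EJqUR" -> buffer=Jw?????????EJqUR?
Fragment 3: offset=13 data="uOEi" -> buffer=Jw?????????EJuOEi
Fragment 4: offset=2 data="Lz" -> buffer=JwLz???????EJuOEi
Fragment 5: offset=4 data="GbccE" -> buffer=JwLzGbccE??EJuOEi
Fragment 6: offset=9 data="VS" -> buffer=JwLzGbccEVSEJuOEi
Fragment 7: offset=16 data="p" -> buffer=JwLzGbccEVSEJuOEp

Answer: JwLzGbccEVSEJuOEp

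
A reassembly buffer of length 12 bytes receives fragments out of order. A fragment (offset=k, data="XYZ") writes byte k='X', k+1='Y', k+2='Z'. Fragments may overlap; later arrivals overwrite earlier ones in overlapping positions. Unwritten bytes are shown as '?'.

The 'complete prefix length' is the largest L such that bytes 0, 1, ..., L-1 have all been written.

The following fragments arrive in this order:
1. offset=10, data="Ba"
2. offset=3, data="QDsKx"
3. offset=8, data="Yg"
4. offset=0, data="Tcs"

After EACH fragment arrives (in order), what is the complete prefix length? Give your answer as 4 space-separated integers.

Answer: 0 0 0 12

Derivation:
Fragment 1: offset=10 data="Ba" -> buffer=??????????Ba -> prefix_len=0
Fragment 2: offset=3 data="QDsKx" -> buffer=???QDsKx??Ba -> prefix_len=0
Fragment 3: offset=8 data="Yg" -> buffer=???QDsKxYgBa -> prefix_len=0
Fragment 4: offset=0 data="Tcs" -> buffer=TcsQDsKxYgBa -> prefix_len=12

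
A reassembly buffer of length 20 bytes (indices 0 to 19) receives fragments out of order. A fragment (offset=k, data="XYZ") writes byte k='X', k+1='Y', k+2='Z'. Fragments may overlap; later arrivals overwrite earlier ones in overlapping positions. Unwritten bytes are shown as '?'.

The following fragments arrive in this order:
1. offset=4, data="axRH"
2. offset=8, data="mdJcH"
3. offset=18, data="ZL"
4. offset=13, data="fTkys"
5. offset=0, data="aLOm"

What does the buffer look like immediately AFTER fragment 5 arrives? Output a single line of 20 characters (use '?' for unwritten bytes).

Fragment 1: offset=4 data="axRH" -> buffer=????axRH????????????
Fragment 2: offset=8 data="mdJcH" -> buffer=????axRHmdJcH???????
Fragment 3: offset=18 data="ZL" -> buffer=????axRHmdJcH?????ZL
Fragment 4: offset=13 data="fTkys" -> buffer=????axRHmdJcHfTkysZL
Fragment 5: offset=0 data="aLOm" -> buffer=aLOmaxRHmdJcHfTkysZL

Answer: aLOmaxRHmdJcHfTkysZL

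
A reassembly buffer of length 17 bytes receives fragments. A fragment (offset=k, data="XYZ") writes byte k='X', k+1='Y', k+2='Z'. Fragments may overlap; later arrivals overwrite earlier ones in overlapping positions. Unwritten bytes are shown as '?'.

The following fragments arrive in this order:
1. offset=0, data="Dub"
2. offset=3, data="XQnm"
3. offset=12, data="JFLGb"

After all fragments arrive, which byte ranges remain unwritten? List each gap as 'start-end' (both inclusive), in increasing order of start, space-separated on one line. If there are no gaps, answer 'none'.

Fragment 1: offset=0 len=3
Fragment 2: offset=3 len=4
Fragment 3: offset=12 len=5
Gaps: 7-11

Answer: 7-11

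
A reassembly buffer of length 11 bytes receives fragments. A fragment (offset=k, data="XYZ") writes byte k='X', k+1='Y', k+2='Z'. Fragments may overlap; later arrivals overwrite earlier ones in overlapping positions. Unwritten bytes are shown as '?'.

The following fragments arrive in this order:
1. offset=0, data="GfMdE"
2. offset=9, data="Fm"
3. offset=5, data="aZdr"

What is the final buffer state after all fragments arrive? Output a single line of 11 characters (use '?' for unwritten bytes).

Fragment 1: offset=0 data="GfMdE" -> buffer=GfMdE??????
Fragment 2: offset=9 data="Fm" -> buffer=GfMdE????Fm
Fragment 3: offset=5 data="aZdr" -> buffer=GfMdEaZdrFm

Answer: GfMdEaZdrFm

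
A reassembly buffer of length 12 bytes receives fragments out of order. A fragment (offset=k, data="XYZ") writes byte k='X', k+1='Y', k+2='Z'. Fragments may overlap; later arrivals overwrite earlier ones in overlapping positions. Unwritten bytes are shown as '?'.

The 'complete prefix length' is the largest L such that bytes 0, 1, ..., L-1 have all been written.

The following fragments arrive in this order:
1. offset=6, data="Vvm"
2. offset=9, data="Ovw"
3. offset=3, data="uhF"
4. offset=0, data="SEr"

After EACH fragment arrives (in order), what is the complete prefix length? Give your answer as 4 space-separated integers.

Answer: 0 0 0 12

Derivation:
Fragment 1: offset=6 data="Vvm" -> buffer=??????Vvm??? -> prefix_len=0
Fragment 2: offset=9 data="Ovw" -> buffer=??????VvmOvw -> prefix_len=0
Fragment 3: offset=3 data="uhF" -> buffer=???uhFVvmOvw -> prefix_len=0
Fragment 4: offset=0 data="SEr" -> buffer=SEruhFVvmOvw -> prefix_len=12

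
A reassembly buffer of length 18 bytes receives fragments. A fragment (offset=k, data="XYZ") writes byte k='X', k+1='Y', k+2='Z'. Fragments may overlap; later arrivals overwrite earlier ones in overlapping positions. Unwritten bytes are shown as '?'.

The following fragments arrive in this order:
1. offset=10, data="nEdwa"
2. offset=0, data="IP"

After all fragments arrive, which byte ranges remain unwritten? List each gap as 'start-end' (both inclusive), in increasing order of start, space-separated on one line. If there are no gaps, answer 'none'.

Answer: 2-9 15-17

Derivation:
Fragment 1: offset=10 len=5
Fragment 2: offset=0 len=2
Gaps: 2-9 15-17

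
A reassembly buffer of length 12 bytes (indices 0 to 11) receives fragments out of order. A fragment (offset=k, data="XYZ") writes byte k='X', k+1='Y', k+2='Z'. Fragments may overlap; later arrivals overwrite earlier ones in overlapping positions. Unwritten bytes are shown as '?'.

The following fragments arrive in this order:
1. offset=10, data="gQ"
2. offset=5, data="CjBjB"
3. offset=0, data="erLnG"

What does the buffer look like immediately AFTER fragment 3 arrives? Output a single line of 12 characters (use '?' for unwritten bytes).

Fragment 1: offset=10 data="gQ" -> buffer=??????????gQ
Fragment 2: offset=5 data="CjBjB" -> buffer=?????CjBjBgQ
Fragment 3: offset=0 data="erLnG" -> buffer=erLnGCjBjBgQ

Answer: erLnGCjBjBgQ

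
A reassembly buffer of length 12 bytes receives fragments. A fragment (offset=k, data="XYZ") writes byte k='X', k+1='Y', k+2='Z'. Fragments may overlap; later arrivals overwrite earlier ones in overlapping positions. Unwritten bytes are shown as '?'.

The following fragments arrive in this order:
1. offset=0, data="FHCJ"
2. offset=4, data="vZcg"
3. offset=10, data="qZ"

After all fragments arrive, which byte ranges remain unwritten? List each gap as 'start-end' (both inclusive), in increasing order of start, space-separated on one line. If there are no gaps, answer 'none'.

Fragment 1: offset=0 len=4
Fragment 2: offset=4 len=4
Fragment 3: offset=10 len=2
Gaps: 8-9

Answer: 8-9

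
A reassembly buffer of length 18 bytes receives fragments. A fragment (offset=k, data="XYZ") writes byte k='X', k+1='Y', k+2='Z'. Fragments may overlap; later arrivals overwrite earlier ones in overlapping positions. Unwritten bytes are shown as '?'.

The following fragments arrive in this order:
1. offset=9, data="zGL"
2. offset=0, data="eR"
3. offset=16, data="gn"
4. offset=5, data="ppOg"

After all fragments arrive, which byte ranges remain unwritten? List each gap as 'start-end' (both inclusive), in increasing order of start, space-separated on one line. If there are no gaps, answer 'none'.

Fragment 1: offset=9 len=3
Fragment 2: offset=0 len=2
Fragment 3: offset=16 len=2
Fragment 4: offset=5 len=4
Gaps: 2-4 12-15

Answer: 2-4 12-15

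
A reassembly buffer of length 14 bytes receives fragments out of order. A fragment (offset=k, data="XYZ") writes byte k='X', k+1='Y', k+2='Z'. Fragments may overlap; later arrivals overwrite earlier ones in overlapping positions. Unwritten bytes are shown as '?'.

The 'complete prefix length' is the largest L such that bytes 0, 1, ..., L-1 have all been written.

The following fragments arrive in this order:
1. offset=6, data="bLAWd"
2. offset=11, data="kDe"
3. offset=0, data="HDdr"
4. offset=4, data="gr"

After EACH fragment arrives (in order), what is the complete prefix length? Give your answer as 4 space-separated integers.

Fragment 1: offset=6 data="bLAWd" -> buffer=??????bLAWd??? -> prefix_len=0
Fragment 2: offset=11 data="kDe" -> buffer=??????bLAWdkDe -> prefix_len=0
Fragment 3: offset=0 data="HDdr" -> buffer=HDdr??bLAWdkDe -> prefix_len=4
Fragment 4: offset=4 data="gr" -> buffer=HDdrgrbLAWdkDe -> prefix_len=14

Answer: 0 0 4 14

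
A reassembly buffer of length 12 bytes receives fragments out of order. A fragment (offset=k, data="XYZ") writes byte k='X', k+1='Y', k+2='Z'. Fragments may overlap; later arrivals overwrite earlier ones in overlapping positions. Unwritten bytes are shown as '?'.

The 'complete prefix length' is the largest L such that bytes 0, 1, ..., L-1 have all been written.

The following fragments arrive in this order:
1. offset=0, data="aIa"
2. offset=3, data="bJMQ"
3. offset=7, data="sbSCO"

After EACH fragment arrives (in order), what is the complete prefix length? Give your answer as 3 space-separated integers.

Answer: 3 7 12

Derivation:
Fragment 1: offset=0 data="aIa" -> buffer=aIa????????? -> prefix_len=3
Fragment 2: offset=3 data="bJMQ" -> buffer=aIabJMQ????? -> prefix_len=7
Fragment 3: offset=7 data="sbSCO" -> buffer=aIabJMQsbSCO -> prefix_len=12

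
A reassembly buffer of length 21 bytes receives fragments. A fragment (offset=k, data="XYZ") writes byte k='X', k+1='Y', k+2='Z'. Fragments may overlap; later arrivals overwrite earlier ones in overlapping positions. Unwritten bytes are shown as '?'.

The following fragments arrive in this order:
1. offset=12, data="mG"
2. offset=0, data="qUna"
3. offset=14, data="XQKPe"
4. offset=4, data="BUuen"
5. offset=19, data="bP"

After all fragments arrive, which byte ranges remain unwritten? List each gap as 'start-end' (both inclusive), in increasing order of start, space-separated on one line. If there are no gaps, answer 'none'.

Fragment 1: offset=12 len=2
Fragment 2: offset=0 len=4
Fragment 3: offset=14 len=5
Fragment 4: offset=4 len=5
Fragment 5: offset=19 len=2
Gaps: 9-11

Answer: 9-11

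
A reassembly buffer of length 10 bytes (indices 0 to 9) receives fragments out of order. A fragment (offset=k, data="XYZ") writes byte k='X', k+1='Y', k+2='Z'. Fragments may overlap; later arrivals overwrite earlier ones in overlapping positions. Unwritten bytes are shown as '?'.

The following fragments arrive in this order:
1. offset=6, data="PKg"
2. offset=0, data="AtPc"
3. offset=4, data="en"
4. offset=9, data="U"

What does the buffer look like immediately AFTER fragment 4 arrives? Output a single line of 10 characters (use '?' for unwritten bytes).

Fragment 1: offset=6 data="PKg" -> buffer=??????PKg?
Fragment 2: offset=0 data="AtPc" -> buffer=AtPc??PKg?
Fragment 3: offset=4 data="en" -> buffer=AtPcenPKg?
Fragment 4: offset=9 data="U" -> buffer=AtPcenPKgU

Answer: AtPcenPKgU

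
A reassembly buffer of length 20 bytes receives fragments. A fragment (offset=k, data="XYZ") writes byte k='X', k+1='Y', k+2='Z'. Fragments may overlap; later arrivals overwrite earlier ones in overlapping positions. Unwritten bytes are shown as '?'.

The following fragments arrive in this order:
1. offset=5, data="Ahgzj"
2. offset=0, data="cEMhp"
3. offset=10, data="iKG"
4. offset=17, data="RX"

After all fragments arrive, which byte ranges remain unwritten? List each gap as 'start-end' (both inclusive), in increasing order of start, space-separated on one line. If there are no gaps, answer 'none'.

Fragment 1: offset=5 len=5
Fragment 2: offset=0 len=5
Fragment 3: offset=10 len=3
Fragment 4: offset=17 len=2
Gaps: 13-16 19-19

Answer: 13-16 19-19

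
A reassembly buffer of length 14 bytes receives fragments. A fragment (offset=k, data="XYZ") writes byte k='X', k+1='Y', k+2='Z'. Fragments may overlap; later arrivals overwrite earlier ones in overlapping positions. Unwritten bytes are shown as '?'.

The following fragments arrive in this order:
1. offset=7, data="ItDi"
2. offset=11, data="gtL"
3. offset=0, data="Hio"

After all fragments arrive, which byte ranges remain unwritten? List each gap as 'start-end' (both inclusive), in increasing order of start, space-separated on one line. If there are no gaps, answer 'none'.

Answer: 3-6

Derivation:
Fragment 1: offset=7 len=4
Fragment 2: offset=11 len=3
Fragment 3: offset=0 len=3
Gaps: 3-6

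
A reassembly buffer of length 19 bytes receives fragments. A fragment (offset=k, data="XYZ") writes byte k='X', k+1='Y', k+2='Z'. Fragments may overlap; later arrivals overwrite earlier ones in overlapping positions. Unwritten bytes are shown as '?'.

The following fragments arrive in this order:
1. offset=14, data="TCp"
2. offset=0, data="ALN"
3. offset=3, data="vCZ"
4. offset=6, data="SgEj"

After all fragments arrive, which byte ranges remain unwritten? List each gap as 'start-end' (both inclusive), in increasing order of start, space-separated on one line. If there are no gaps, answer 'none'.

Fragment 1: offset=14 len=3
Fragment 2: offset=0 len=3
Fragment 3: offset=3 len=3
Fragment 4: offset=6 len=4
Gaps: 10-13 17-18

Answer: 10-13 17-18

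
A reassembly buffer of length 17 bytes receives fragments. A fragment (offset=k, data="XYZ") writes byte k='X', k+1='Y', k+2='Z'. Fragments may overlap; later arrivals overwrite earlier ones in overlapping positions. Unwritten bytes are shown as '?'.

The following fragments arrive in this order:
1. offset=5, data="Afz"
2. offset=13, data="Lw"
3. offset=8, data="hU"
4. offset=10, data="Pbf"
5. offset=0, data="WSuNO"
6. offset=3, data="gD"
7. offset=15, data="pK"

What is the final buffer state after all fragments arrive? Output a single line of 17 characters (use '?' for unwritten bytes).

Answer: WSugDAfzhUPbfLwpK

Derivation:
Fragment 1: offset=5 data="Afz" -> buffer=?????Afz?????????
Fragment 2: offset=13 data="Lw" -> buffer=?????Afz?????Lw??
Fragment 3: offset=8 data="hU" -> buffer=?????AfzhU???Lw??
Fragment 4: offset=10 data="Pbf" -> buffer=?????AfzhUPbfLw??
Fragment 5: offset=0 data="WSuNO" -> buffer=WSuNOAfzhUPbfLw??
Fragment 6: offset=3 data="gD" -> buffer=WSugDAfzhUPbfLw??
Fragment 7: offset=15 data="pK" -> buffer=WSugDAfzhUPbfLwpK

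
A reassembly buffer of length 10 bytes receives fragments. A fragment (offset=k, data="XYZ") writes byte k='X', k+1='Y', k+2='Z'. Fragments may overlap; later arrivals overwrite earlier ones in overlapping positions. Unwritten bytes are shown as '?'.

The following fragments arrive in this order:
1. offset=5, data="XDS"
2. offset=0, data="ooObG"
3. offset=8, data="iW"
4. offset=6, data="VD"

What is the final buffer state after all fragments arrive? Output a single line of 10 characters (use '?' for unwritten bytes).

Answer: ooObGXVDiW

Derivation:
Fragment 1: offset=5 data="XDS" -> buffer=?????XDS??
Fragment 2: offset=0 data="ooObG" -> buffer=ooObGXDS??
Fragment 3: offset=8 data="iW" -> buffer=ooObGXDSiW
Fragment 4: offset=6 data="VD" -> buffer=ooObGXVDiW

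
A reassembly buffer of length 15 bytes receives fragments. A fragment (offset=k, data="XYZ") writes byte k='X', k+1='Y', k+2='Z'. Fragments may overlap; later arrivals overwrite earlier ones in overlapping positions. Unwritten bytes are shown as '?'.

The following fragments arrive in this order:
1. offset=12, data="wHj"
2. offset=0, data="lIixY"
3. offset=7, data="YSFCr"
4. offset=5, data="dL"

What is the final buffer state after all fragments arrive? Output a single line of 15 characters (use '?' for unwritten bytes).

Fragment 1: offset=12 data="wHj" -> buffer=????????????wHj
Fragment 2: offset=0 data="lIixY" -> buffer=lIixY???????wHj
Fragment 3: offset=7 data="YSFCr" -> buffer=lIixY??YSFCrwHj
Fragment 4: offset=5 data="dL" -> buffer=lIixYdLYSFCrwHj

Answer: lIixYdLYSFCrwHj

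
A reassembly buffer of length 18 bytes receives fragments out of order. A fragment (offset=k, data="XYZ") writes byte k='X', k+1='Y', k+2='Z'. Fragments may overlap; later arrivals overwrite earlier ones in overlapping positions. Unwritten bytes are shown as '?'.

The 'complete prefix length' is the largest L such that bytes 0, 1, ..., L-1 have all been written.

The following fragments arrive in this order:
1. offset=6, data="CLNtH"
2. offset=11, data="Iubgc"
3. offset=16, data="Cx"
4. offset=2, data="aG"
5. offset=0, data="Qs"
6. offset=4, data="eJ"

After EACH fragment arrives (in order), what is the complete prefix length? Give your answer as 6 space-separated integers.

Answer: 0 0 0 0 4 18

Derivation:
Fragment 1: offset=6 data="CLNtH" -> buffer=??????CLNtH??????? -> prefix_len=0
Fragment 2: offset=11 data="Iubgc" -> buffer=??????CLNtHIubgc?? -> prefix_len=0
Fragment 3: offset=16 data="Cx" -> buffer=??????CLNtHIubgcCx -> prefix_len=0
Fragment 4: offset=2 data="aG" -> buffer=??aG??CLNtHIubgcCx -> prefix_len=0
Fragment 5: offset=0 data="Qs" -> buffer=QsaG??CLNtHIubgcCx -> prefix_len=4
Fragment 6: offset=4 data="eJ" -> buffer=QsaGeJCLNtHIubgcCx -> prefix_len=18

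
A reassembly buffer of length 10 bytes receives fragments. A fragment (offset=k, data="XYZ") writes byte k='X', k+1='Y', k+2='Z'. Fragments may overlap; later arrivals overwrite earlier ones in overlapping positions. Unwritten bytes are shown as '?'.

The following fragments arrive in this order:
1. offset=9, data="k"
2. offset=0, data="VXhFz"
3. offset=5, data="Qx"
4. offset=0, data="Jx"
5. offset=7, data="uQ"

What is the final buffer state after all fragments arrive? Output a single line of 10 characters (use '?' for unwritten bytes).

Fragment 1: offset=9 data="k" -> buffer=?????????k
Fragment 2: offset=0 data="VXhFz" -> buffer=VXhFz????k
Fragment 3: offset=5 data="Qx" -> buffer=VXhFzQx??k
Fragment 4: offset=0 data="Jx" -> buffer=JxhFzQx??k
Fragment 5: offset=7 data="uQ" -> buffer=JxhFzQxuQk

Answer: JxhFzQxuQk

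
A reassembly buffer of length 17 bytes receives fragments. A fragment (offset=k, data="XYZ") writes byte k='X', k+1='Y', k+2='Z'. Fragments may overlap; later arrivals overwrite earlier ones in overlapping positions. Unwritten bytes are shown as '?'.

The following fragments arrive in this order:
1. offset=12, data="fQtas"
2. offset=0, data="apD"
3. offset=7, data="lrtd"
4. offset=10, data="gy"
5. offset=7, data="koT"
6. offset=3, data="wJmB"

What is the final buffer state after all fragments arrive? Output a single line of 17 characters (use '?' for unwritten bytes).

Fragment 1: offset=12 data="fQtas" -> buffer=????????????fQtas
Fragment 2: offset=0 data="apD" -> buffer=apD?????????fQtas
Fragment 3: offset=7 data="lrtd" -> buffer=apD????lrtd?fQtas
Fragment 4: offset=10 data="gy" -> buffer=apD????lrtgyfQtas
Fragment 5: offset=7 data="koT" -> buffer=apD????koTgyfQtas
Fragment 6: offset=3 data="wJmB" -> buffer=apDwJmBkoTgyfQtas

Answer: apDwJmBkoTgyfQtas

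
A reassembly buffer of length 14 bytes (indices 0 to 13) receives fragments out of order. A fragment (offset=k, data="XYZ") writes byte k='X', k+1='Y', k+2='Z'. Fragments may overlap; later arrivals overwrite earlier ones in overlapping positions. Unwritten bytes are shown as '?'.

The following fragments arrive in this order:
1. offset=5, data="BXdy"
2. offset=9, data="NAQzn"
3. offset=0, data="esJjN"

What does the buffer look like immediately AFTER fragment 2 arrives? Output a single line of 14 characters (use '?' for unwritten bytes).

Fragment 1: offset=5 data="BXdy" -> buffer=?????BXdy?????
Fragment 2: offset=9 data="NAQzn" -> buffer=?????BXdyNAQzn

Answer: ?????BXdyNAQzn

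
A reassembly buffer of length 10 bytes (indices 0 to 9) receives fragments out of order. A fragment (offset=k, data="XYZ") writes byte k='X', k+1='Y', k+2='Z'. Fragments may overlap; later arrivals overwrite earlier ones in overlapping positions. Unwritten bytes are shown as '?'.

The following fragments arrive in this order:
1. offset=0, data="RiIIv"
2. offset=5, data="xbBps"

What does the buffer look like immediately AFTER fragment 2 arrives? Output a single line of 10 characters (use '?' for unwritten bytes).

Fragment 1: offset=0 data="RiIIv" -> buffer=RiIIv?????
Fragment 2: offset=5 data="xbBps" -> buffer=RiIIvxbBps

Answer: RiIIvxbBps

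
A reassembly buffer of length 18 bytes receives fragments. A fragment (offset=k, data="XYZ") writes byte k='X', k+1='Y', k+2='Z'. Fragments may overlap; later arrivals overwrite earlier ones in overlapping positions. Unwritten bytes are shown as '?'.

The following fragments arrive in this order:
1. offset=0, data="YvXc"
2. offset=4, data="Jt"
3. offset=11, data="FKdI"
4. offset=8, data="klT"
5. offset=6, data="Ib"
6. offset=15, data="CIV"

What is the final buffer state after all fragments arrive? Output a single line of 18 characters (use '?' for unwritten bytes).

Answer: YvXcJtIbklTFKdICIV

Derivation:
Fragment 1: offset=0 data="YvXc" -> buffer=YvXc??????????????
Fragment 2: offset=4 data="Jt" -> buffer=YvXcJt????????????
Fragment 3: offset=11 data="FKdI" -> buffer=YvXcJt?????FKdI???
Fragment 4: offset=8 data="klT" -> buffer=YvXcJt??klTFKdI???
Fragment 5: offset=6 data="Ib" -> buffer=YvXcJtIbklTFKdI???
Fragment 6: offset=15 data="CIV" -> buffer=YvXcJtIbklTFKdICIV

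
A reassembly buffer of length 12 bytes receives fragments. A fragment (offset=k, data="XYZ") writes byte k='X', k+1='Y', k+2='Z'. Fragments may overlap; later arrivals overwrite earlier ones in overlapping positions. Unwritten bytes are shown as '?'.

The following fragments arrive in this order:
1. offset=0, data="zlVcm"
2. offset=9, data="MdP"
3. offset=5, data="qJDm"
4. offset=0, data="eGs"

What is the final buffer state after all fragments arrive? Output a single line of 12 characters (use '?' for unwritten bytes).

Fragment 1: offset=0 data="zlVcm" -> buffer=zlVcm???????
Fragment 2: offset=9 data="MdP" -> buffer=zlVcm????MdP
Fragment 3: offset=5 data="qJDm" -> buffer=zlVcmqJDmMdP
Fragment 4: offset=0 data="eGs" -> buffer=eGscmqJDmMdP

Answer: eGscmqJDmMdP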